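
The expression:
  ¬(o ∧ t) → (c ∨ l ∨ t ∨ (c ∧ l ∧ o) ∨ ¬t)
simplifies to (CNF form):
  True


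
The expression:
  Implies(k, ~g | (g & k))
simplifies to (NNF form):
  True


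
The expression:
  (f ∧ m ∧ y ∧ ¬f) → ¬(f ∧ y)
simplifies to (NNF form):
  True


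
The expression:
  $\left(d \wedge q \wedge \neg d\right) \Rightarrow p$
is always true.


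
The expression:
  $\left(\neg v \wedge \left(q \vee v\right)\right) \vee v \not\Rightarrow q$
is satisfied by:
  {q: True, v: False}
  {v: True, q: False}


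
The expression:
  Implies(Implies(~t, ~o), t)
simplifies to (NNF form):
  o | t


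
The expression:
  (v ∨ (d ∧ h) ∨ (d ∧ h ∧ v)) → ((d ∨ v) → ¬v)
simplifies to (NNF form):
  ¬v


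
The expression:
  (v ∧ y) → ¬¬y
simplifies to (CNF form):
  True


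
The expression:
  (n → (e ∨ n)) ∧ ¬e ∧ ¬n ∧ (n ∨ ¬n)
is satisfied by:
  {n: False, e: False}


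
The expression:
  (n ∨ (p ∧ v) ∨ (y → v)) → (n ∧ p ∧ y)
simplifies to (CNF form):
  y ∧ (n ∨ ¬v) ∧ (p ∨ ¬n)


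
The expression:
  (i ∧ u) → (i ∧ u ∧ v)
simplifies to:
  v ∨ ¬i ∨ ¬u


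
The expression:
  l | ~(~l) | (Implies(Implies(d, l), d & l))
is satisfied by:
  {d: True, l: True}
  {d: True, l: False}
  {l: True, d: False}


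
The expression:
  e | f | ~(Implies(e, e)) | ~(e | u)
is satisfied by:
  {e: True, f: True, u: False}
  {e: True, f: False, u: False}
  {f: True, e: False, u: False}
  {e: False, f: False, u: False}
  {e: True, u: True, f: True}
  {e: True, u: True, f: False}
  {u: True, f: True, e: False}


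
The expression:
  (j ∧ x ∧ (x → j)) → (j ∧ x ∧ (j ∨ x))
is always true.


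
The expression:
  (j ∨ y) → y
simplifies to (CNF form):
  y ∨ ¬j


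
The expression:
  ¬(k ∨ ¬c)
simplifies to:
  c ∧ ¬k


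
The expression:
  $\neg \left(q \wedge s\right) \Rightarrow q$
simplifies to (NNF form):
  $q$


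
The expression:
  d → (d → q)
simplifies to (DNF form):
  q ∨ ¬d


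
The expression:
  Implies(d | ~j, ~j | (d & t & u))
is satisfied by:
  {u: True, t: True, d: False, j: False}
  {u: True, t: False, d: False, j: False}
  {t: True, j: False, u: False, d: False}
  {j: False, t: False, u: False, d: False}
  {j: True, u: True, t: True, d: False}
  {j: True, u: True, t: False, d: False}
  {j: True, t: True, u: False, d: False}
  {j: True, t: False, u: False, d: False}
  {d: True, u: True, t: True, j: False}
  {d: True, u: True, t: False, j: False}
  {d: True, t: True, u: False, j: False}
  {d: True, t: False, u: False, j: False}
  {j: True, d: True, u: True, t: True}


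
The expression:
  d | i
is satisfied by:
  {i: True, d: True}
  {i: True, d: False}
  {d: True, i: False}


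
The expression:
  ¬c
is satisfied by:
  {c: False}


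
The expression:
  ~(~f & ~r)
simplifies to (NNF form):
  f | r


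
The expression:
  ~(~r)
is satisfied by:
  {r: True}


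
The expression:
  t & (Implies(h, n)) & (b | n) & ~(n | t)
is never true.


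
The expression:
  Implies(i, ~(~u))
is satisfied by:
  {u: True, i: False}
  {i: False, u: False}
  {i: True, u: True}


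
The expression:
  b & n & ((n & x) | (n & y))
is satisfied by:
  {b: True, y: True, x: True, n: True}
  {b: True, y: True, n: True, x: False}
  {b: True, x: True, n: True, y: False}


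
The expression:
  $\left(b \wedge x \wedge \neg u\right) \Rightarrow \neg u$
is always true.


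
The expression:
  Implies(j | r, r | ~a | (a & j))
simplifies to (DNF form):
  True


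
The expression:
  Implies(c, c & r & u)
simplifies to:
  ~c | (r & u)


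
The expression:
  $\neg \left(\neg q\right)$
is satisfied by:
  {q: True}


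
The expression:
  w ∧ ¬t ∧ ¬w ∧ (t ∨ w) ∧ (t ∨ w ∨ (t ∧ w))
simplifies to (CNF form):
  False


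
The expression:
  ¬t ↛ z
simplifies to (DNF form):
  z ∨ ¬t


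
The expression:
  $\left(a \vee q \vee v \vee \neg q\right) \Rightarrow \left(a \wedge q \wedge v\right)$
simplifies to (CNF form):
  $a \wedge q \wedge v$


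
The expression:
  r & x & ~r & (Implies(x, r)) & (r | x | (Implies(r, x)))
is never true.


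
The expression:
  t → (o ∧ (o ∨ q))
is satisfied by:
  {o: True, t: False}
  {t: False, o: False}
  {t: True, o: True}


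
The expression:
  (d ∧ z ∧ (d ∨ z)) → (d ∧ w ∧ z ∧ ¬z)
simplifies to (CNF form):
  ¬d ∨ ¬z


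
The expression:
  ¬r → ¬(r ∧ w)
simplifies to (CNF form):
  True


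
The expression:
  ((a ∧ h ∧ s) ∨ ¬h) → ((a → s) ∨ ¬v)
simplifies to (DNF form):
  h ∨ s ∨ ¬a ∨ ¬v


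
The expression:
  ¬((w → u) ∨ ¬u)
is never true.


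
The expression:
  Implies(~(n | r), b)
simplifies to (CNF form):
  b | n | r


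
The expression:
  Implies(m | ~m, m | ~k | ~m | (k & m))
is always true.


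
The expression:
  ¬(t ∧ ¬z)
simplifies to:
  z ∨ ¬t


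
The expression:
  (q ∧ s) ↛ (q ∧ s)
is never true.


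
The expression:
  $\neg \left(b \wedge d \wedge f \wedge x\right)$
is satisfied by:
  {d: False, x: False, b: False, f: False}
  {f: True, d: False, x: False, b: False}
  {b: True, d: False, x: False, f: False}
  {f: True, b: True, d: False, x: False}
  {x: True, f: False, d: False, b: False}
  {f: True, x: True, d: False, b: False}
  {b: True, x: True, f: False, d: False}
  {f: True, b: True, x: True, d: False}
  {d: True, b: False, x: False, f: False}
  {f: True, d: True, b: False, x: False}
  {b: True, d: True, f: False, x: False}
  {f: True, b: True, d: True, x: False}
  {x: True, d: True, b: False, f: False}
  {f: True, x: True, d: True, b: False}
  {b: True, x: True, d: True, f: False}


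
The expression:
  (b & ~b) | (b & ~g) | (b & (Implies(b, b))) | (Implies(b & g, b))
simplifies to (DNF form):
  True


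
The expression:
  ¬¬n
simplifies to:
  n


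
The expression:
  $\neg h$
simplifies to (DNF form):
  $\neg h$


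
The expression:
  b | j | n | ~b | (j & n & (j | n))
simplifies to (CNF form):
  True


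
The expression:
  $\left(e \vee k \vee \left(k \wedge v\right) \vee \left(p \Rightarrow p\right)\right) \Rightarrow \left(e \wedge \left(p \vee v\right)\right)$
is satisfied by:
  {e: True, v: True, p: True}
  {e: True, v: True, p: False}
  {e: True, p: True, v: False}


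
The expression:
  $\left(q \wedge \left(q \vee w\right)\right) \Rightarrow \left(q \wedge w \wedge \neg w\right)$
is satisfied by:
  {q: False}


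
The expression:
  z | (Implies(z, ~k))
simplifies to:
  True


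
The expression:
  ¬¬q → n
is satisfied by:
  {n: True, q: False}
  {q: False, n: False}
  {q: True, n: True}


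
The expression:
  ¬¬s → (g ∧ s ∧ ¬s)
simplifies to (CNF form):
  ¬s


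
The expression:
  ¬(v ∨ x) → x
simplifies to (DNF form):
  v ∨ x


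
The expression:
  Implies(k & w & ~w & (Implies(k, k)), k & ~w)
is always true.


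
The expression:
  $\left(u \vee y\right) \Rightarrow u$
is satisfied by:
  {u: True, y: False}
  {y: False, u: False}
  {y: True, u: True}


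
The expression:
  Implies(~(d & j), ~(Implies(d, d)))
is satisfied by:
  {j: True, d: True}


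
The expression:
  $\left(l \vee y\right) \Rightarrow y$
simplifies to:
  $y \vee \neg l$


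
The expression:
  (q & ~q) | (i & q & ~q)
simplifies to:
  False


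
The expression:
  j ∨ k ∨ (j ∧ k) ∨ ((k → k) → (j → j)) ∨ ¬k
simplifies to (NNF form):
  True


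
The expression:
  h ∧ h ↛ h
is never true.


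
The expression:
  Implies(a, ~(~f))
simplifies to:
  f | ~a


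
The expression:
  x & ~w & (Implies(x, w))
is never true.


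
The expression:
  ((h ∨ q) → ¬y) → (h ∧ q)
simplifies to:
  (h ∧ q) ∨ (h ∧ y) ∨ (q ∧ y)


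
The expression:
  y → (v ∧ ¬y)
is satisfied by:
  {y: False}


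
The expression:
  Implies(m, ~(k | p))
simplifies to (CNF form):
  (~k | ~m) & (~m | ~p)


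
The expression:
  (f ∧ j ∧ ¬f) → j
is always true.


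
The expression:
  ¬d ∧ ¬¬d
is never true.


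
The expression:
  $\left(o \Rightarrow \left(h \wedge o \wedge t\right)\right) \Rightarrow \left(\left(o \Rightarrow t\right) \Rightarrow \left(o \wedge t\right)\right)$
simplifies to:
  $o$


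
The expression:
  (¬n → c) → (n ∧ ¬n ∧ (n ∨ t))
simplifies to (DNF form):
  ¬c ∧ ¬n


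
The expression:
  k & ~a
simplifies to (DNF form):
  k & ~a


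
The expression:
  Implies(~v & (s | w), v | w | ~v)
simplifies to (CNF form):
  True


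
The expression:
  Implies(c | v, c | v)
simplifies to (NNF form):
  True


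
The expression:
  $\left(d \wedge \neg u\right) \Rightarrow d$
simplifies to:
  $\text{True}$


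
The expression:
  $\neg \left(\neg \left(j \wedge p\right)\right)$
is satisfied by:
  {p: True, j: True}


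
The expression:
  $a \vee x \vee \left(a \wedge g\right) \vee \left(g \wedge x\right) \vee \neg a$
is always true.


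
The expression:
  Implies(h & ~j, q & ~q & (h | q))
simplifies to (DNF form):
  j | ~h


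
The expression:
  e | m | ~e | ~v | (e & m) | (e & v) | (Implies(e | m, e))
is always true.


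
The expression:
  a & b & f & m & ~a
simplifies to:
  False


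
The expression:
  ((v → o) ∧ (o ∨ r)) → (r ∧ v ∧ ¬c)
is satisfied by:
  {v: True, c: False, o: False, r: False}
  {r: False, c: False, v: False, o: False}
  {r: True, v: True, c: False, o: False}
  {v: True, c: True, r: False, o: False}
  {c: True, r: False, v: False, o: False}
  {r: True, v: True, c: True, o: False}
  {o: True, v: True, r: True, c: False}


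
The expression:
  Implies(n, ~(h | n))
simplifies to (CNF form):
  ~n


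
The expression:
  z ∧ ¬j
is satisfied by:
  {z: True, j: False}


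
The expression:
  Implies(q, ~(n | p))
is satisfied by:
  {n: False, q: False, p: False}
  {p: True, n: False, q: False}
  {n: True, p: False, q: False}
  {p: True, n: True, q: False}
  {q: True, p: False, n: False}


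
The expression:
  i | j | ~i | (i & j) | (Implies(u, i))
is always true.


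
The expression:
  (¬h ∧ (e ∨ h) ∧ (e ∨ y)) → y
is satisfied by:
  {h: True, y: True, e: False}
  {h: True, e: False, y: False}
  {y: True, e: False, h: False}
  {y: False, e: False, h: False}
  {h: True, y: True, e: True}
  {h: True, e: True, y: False}
  {y: True, e: True, h: False}


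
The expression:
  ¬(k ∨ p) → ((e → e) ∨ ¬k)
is always true.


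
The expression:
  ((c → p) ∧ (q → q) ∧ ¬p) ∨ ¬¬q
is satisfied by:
  {q: True, c: False, p: False}
  {q: True, p: True, c: False}
  {q: True, c: True, p: False}
  {q: True, p: True, c: True}
  {p: False, c: False, q: False}


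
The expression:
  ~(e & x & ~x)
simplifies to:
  True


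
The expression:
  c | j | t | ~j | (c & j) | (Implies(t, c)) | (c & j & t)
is always true.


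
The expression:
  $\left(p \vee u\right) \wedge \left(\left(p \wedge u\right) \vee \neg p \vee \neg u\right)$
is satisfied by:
  {u: True, p: True}
  {u: True, p: False}
  {p: True, u: False}


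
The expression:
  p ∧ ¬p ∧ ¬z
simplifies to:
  False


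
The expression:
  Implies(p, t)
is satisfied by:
  {t: True, p: False}
  {p: False, t: False}
  {p: True, t: True}


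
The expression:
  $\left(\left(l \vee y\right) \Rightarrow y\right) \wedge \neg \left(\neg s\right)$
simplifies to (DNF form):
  $\left(s \wedge y\right) \vee \left(s \wedge \neg l\right)$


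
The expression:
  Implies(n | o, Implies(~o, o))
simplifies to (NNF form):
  o | ~n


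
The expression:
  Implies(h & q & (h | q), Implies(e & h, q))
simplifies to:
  True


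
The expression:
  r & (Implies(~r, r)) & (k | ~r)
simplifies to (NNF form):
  k & r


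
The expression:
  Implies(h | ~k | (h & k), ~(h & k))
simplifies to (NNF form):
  ~h | ~k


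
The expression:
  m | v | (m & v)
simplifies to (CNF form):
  m | v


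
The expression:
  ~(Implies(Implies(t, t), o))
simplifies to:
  ~o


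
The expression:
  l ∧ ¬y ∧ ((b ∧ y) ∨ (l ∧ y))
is never true.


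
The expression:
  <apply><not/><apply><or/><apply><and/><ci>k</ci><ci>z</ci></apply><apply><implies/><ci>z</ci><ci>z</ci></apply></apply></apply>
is never true.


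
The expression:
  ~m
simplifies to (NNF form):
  ~m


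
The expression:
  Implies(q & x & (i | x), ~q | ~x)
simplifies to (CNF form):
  ~q | ~x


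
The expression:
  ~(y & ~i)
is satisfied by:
  {i: True, y: False}
  {y: False, i: False}
  {y: True, i: True}


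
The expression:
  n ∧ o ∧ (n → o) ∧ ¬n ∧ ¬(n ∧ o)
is never true.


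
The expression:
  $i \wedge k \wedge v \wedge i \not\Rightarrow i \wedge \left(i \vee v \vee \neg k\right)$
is never true.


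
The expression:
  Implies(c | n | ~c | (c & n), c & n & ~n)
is never true.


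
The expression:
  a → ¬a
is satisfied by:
  {a: False}


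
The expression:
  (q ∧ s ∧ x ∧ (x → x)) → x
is always true.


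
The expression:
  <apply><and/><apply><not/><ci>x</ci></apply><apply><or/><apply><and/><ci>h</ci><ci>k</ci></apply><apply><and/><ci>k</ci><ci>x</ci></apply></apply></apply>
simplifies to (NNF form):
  <apply><and/><ci>h</ci><ci>k</ci><apply><not/><ci>x</ci></apply></apply>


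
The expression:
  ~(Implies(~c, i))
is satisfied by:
  {i: False, c: False}


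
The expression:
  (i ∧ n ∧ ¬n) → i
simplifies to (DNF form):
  True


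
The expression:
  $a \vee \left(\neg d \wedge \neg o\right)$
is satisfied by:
  {a: True, d: False, o: False}
  {a: True, o: True, d: False}
  {a: True, d: True, o: False}
  {a: True, o: True, d: True}
  {o: False, d: False, a: False}


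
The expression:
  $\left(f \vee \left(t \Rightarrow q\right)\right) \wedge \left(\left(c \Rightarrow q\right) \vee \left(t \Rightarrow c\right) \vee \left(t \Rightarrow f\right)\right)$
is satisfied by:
  {q: True, f: True, t: False}
  {q: True, f: False, t: False}
  {f: True, q: False, t: False}
  {q: False, f: False, t: False}
  {q: True, t: True, f: True}
  {q: True, t: True, f: False}
  {t: True, f: True, q: False}


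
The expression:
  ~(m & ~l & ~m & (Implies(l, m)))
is always true.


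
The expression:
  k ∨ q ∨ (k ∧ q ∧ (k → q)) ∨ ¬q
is always true.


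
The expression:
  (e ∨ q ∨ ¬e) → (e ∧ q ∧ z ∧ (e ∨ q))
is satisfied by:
  {z: True, e: True, q: True}


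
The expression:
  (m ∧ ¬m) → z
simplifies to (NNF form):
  True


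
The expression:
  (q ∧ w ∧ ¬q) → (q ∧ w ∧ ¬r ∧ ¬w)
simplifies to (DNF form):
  True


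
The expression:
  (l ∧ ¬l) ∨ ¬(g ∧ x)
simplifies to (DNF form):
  ¬g ∨ ¬x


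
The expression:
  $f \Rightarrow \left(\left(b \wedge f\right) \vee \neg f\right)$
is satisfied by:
  {b: True, f: False}
  {f: False, b: False}
  {f: True, b: True}


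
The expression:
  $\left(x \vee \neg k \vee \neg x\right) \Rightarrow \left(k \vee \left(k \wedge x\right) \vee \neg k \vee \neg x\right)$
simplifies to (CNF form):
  $\text{True}$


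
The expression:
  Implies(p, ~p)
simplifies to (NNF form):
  ~p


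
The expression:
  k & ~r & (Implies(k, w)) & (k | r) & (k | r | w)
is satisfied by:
  {w: True, k: True, r: False}


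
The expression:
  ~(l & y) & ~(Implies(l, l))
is never true.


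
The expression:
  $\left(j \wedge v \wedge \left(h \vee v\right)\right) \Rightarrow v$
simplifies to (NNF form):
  $\text{True}$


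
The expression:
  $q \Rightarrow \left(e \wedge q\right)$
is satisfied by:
  {e: True, q: False}
  {q: False, e: False}
  {q: True, e: True}


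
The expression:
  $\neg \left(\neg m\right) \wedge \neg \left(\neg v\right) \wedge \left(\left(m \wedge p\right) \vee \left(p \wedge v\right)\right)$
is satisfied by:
  {m: True, p: True, v: True}


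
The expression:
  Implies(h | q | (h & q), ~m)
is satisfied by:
  {q: False, m: False, h: False}
  {h: True, q: False, m: False}
  {q: True, h: False, m: False}
  {h: True, q: True, m: False}
  {m: True, h: False, q: False}


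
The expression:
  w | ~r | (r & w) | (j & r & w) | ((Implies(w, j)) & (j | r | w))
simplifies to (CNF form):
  True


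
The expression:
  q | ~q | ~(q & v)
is always true.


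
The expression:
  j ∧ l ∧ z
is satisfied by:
  {z: True, j: True, l: True}


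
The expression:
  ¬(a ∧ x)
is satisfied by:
  {x: False, a: False}
  {a: True, x: False}
  {x: True, a: False}


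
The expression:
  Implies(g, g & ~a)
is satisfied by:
  {g: False, a: False}
  {a: True, g: False}
  {g: True, a: False}


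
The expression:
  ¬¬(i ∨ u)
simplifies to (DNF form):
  i ∨ u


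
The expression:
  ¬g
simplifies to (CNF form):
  ¬g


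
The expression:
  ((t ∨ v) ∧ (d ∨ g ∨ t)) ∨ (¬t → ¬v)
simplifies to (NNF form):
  d ∨ g ∨ t ∨ ¬v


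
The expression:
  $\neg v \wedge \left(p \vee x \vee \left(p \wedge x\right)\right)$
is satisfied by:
  {x: True, p: True, v: False}
  {x: True, v: False, p: False}
  {p: True, v: False, x: False}


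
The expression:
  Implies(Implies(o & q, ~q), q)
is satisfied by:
  {q: True}


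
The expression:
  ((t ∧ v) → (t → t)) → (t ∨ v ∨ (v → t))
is always true.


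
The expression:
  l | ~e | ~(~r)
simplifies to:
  l | r | ~e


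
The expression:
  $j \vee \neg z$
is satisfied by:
  {j: True, z: False}
  {z: False, j: False}
  {z: True, j: True}


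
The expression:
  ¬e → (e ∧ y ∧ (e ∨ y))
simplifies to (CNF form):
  e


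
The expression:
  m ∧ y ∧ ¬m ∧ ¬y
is never true.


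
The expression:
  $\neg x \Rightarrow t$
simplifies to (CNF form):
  $t \vee x$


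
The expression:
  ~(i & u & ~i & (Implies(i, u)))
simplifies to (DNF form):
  True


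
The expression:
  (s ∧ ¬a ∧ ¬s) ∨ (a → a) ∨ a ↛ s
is always true.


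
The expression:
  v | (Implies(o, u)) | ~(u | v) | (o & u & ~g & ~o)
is always true.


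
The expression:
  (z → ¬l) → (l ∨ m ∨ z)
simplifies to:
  l ∨ m ∨ z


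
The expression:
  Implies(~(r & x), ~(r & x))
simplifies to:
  True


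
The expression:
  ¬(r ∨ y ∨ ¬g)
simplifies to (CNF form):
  g ∧ ¬r ∧ ¬y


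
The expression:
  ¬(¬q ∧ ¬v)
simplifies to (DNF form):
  q ∨ v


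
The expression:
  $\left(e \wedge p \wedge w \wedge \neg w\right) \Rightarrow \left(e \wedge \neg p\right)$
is always true.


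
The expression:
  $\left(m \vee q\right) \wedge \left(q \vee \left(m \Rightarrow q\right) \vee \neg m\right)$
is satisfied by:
  {q: True}


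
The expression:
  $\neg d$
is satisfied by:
  {d: False}


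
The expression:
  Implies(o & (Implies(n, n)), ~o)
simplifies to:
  ~o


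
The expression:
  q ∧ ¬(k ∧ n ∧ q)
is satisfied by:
  {q: True, k: False, n: False}
  {n: True, q: True, k: False}
  {k: True, q: True, n: False}


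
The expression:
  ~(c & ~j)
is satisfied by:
  {j: True, c: False}
  {c: False, j: False}
  {c: True, j: True}


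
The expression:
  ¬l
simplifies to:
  ¬l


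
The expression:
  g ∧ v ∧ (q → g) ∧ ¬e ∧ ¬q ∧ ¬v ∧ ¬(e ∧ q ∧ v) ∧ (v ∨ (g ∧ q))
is never true.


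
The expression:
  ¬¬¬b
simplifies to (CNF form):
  ¬b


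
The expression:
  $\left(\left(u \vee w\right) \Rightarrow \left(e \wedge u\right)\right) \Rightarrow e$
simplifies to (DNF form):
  $e \vee u \vee w$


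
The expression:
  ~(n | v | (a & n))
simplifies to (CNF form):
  ~n & ~v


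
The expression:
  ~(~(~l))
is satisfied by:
  {l: False}


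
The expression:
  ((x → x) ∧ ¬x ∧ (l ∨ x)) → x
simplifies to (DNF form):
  x ∨ ¬l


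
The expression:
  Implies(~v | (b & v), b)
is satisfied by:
  {b: True, v: True}
  {b: True, v: False}
  {v: True, b: False}


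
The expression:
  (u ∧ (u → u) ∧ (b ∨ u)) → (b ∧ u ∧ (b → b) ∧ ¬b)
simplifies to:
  ¬u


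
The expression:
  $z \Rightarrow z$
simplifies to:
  $\text{True}$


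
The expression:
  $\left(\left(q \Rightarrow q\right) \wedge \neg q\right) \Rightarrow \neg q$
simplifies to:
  $\text{True}$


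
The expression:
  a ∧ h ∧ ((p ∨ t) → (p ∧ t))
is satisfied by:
  {h: True, a: True, p: False, t: False}
  {t: True, p: True, h: True, a: True}


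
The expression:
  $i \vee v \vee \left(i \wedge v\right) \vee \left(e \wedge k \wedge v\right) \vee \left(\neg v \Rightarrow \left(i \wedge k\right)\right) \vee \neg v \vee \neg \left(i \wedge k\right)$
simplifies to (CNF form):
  $\text{True}$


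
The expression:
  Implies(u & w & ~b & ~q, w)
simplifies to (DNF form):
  True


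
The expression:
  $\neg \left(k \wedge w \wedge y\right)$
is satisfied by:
  {w: False, k: False, y: False}
  {y: True, w: False, k: False}
  {k: True, w: False, y: False}
  {y: True, k: True, w: False}
  {w: True, y: False, k: False}
  {y: True, w: True, k: False}
  {k: True, w: True, y: False}


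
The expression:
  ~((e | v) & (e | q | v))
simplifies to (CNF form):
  ~e & ~v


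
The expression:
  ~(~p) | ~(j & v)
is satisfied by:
  {p: True, v: False, j: False}
  {v: False, j: False, p: False}
  {j: True, p: True, v: False}
  {j: True, v: False, p: False}
  {p: True, v: True, j: False}
  {v: True, p: False, j: False}
  {j: True, v: True, p: True}


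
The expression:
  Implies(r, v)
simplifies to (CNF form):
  v | ~r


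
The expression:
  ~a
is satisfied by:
  {a: False}


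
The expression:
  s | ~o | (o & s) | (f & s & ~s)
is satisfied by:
  {s: True, o: False}
  {o: False, s: False}
  {o: True, s: True}


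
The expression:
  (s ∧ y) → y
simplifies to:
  True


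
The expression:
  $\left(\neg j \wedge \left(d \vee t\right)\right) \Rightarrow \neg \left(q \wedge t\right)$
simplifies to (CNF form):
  $j \vee \neg q \vee \neg t$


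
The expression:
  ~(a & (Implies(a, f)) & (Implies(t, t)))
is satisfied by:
  {a: False, f: False}
  {f: True, a: False}
  {a: True, f: False}


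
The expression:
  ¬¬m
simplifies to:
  m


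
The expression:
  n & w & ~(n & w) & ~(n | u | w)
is never true.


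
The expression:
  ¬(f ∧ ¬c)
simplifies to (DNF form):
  c ∨ ¬f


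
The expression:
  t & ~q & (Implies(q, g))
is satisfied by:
  {t: True, q: False}


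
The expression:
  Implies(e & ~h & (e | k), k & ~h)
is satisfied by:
  {h: True, k: True, e: False}
  {h: True, e: False, k: False}
  {k: True, e: False, h: False}
  {k: False, e: False, h: False}
  {h: True, k: True, e: True}
  {h: True, e: True, k: False}
  {k: True, e: True, h: False}


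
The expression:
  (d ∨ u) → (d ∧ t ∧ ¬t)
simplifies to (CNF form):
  ¬d ∧ ¬u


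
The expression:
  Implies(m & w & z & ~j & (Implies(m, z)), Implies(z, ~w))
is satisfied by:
  {j: True, m: False, z: False, w: False}
  {j: False, m: False, z: False, w: False}
  {w: True, j: True, m: False, z: False}
  {w: True, j: False, m: False, z: False}
  {z: True, j: True, m: False, w: False}
  {z: True, j: False, m: False, w: False}
  {w: True, z: True, j: True, m: False}
  {w: True, z: True, j: False, m: False}
  {m: True, j: True, w: False, z: False}
  {m: True, j: False, w: False, z: False}
  {w: True, m: True, j: True, z: False}
  {w: True, m: True, j: False, z: False}
  {z: True, m: True, j: True, w: False}
  {z: True, m: True, j: False, w: False}
  {z: True, m: True, w: True, j: True}


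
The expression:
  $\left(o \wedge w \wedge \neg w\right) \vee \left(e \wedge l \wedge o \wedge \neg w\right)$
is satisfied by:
  {e: True, o: True, l: True, w: False}


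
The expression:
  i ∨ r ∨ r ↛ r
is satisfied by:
  {i: True, r: True}
  {i: True, r: False}
  {r: True, i: False}


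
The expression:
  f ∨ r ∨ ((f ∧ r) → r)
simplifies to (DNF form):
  True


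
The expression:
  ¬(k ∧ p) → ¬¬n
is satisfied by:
  {n: True, k: True, p: True}
  {n: True, k: True, p: False}
  {n: True, p: True, k: False}
  {n: True, p: False, k: False}
  {k: True, p: True, n: False}


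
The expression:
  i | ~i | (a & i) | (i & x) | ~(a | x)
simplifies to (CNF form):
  True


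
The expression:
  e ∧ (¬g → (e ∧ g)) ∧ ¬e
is never true.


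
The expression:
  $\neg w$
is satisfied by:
  {w: False}


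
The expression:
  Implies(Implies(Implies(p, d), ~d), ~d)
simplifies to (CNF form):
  True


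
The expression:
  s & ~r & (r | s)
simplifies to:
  s & ~r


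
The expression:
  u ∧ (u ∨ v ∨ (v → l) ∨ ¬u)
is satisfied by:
  {u: True}


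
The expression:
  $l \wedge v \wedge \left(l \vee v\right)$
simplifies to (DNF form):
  $l \wedge v$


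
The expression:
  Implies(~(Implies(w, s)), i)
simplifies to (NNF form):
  i | s | ~w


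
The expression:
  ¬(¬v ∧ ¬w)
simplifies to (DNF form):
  v ∨ w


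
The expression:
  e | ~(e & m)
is always true.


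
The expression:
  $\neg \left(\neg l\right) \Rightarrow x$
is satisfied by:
  {x: True, l: False}
  {l: False, x: False}
  {l: True, x: True}


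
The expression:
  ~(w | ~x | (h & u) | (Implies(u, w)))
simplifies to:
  u & x & ~h & ~w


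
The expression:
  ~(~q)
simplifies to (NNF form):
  q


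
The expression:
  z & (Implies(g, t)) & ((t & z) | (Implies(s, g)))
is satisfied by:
  {z: True, t: True, g: False, s: False}
  {z: True, t: True, s: True, g: False}
  {z: True, t: True, g: True, s: False}
  {z: True, t: True, s: True, g: True}
  {z: True, g: False, s: False, t: False}


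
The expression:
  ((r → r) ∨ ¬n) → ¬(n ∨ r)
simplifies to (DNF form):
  ¬n ∧ ¬r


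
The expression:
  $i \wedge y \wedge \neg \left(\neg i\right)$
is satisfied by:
  {i: True, y: True}


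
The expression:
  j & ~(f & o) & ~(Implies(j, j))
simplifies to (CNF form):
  False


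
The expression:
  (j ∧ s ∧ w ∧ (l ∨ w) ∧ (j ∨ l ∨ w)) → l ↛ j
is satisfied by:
  {w: False, s: False, j: False}
  {j: True, w: False, s: False}
  {s: True, w: False, j: False}
  {j: True, s: True, w: False}
  {w: True, j: False, s: False}
  {j: True, w: True, s: False}
  {s: True, w: True, j: False}


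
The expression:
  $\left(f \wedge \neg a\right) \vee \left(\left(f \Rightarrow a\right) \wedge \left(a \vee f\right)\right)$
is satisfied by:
  {a: True, f: True}
  {a: True, f: False}
  {f: True, a: False}


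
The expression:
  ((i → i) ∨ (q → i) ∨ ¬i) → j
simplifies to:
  j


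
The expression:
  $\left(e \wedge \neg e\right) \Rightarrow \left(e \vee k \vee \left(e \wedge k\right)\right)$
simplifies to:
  $\text{True}$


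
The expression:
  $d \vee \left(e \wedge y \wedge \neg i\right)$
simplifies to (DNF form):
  $d \vee \left(e \wedge y \wedge \neg i\right)$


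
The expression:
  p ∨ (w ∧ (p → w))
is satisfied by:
  {p: True, w: True}
  {p: True, w: False}
  {w: True, p: False}


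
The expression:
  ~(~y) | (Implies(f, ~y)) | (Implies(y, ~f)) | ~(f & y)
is always true.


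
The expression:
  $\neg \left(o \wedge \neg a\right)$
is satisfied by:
  {a: True, o: False}
  {o: False, a: False}
  {o: True, a: True}


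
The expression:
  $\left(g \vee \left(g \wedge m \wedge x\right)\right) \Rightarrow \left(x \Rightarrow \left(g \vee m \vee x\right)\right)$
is always true.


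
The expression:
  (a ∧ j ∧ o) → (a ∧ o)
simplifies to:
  True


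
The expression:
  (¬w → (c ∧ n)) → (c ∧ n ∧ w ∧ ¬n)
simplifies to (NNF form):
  ¬w ∧ (¬c ∨ ¬n)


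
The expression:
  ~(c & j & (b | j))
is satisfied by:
  {c: False, j: False}
  {j: True, c: False}
  {c: True, j: False}


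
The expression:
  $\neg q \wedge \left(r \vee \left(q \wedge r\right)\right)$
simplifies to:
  $r \wedge \neg q$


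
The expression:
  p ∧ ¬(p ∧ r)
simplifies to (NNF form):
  p ∧ ¬r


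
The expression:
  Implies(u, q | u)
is always true.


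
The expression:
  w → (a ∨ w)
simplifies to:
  True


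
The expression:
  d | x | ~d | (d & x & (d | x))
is always true.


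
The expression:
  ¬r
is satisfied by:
  {r: False}


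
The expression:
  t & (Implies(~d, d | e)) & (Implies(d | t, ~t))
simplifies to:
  False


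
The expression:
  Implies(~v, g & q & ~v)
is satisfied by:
  {v: True, g: True, q: True}
  {v: True, g: True, q: False}
  {v: True, q: True, g: False}
  {v: True, q: False, g: False}
  {g: True, q: True, v: False}


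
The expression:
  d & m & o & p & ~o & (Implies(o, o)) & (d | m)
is never true.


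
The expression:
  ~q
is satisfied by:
  {q: False}


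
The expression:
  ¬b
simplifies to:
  ¬b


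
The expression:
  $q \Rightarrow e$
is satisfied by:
  {e: True, q: False}
  {q: False, e: False}
  {q: True, e: True}


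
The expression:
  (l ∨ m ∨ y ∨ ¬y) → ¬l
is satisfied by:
  {l: False}


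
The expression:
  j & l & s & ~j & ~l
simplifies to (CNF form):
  False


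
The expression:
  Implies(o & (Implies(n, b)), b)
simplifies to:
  b | n | ~o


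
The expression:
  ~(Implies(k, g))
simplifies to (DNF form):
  k & ~g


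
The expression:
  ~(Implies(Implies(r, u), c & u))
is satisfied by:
  {u: False, r: False, c: False}
  {c: True, u: False, r: False}
  {u: True, c: False, r: False}
  {r: True, u: True, c: False}


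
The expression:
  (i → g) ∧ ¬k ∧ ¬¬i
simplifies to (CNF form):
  g ∧ i ∧ ¬k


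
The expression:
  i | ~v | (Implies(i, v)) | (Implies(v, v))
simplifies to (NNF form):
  True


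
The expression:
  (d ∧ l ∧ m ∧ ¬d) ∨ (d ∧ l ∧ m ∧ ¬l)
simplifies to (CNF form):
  False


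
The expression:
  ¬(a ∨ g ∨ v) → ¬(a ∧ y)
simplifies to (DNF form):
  True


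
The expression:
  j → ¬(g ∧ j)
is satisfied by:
  {g: False, j: False}
  {j: True, g: False}
  {g: True, j: False}


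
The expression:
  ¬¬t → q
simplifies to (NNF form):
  q ∨ ¬t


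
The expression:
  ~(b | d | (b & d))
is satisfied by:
  {d: False, b: False}


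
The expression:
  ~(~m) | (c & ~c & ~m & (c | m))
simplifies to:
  m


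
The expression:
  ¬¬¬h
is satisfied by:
  {h: False}


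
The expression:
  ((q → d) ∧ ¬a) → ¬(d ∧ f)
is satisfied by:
  {a: True, d: False, f: False}
  {d: False, f: False, a: False}
  {f: True, a: True, d: False}
  {f: True, d: False, a: False}
  {a: True, d: True, f: False}
  {d: True, a: False, f: False}
  {f: True, d: True, a: True}


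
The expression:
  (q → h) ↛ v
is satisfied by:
  {h: True, v: False, q: False}
  {h: False, v: False, q: False}
  {q: True, h: True, v: False}


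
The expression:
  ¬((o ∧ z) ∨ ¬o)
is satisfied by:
  {o: True, z: False}


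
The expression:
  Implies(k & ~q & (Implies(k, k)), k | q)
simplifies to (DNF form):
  True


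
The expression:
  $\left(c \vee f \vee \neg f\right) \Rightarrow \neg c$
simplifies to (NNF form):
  $\neg c$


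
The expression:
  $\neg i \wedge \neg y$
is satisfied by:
  {i: False, y: False}


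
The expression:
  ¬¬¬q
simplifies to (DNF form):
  ¬q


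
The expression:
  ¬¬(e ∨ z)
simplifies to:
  e ∨ z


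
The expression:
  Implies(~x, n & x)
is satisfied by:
  {x: True}


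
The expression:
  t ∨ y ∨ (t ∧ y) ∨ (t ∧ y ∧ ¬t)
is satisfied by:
  {y: True, t: True}
  {y: True, t: False}
  {t: True, y: False}


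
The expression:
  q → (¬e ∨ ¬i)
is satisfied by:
  {e: False, q: False, i: False}
  {i: True, e: False, q: False}
  {q: True, e: False, i: False}
  {i: True, q: True, e: False}
  {e: True, i: False, q: False}
  {i: True, e: True, q: False}
  {q: True, e: True, i: False}


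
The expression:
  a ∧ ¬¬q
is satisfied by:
  {a: True, q: True}


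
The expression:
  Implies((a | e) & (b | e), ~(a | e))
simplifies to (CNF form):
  ~e & (~a | ~b)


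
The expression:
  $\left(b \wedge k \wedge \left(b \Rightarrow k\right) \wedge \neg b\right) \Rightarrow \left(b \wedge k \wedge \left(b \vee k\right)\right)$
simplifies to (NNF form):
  $\text{True}$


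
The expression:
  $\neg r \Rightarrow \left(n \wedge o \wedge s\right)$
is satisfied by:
  {r: True, s: True, n: True, o: True}
  {r: True, s: True, n: True, o: False}
  {r: True, s: True, o: True, n: False}
  {r: True, s: True, o: False, n: False}
  {r: True, n: True, o: True, s: False}
  {r: True, n: True, o: False, s: False}
  {r: True, n: False, o: True, s: False}
  {r: True, n: False, o: False, s: False}
  {s: True, n: True, o: True, r: False}


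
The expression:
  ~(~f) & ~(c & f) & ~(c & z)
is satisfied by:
  {f: True, c: False}


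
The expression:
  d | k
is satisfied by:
  {d: True, k: True}
  {d: True, k: False}
  {k: True, d: False}


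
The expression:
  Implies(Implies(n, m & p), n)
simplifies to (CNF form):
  n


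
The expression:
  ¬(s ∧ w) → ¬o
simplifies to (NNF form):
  (s ∧ w) ∨ ¬o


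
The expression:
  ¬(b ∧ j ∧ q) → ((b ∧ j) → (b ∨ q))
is always true.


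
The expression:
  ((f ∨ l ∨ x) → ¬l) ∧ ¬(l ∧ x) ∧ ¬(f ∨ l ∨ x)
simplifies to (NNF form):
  ¬f ∧ ¬l ∧ ¬x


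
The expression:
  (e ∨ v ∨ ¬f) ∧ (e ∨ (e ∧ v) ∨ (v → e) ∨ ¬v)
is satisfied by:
  {e: True, f: False, v: False}
  {e: True, v: True, f: False}
  {e: True, f: True, v: False}
  {e: True, v: True, f: True}
  {v: False, f: False, e: False}


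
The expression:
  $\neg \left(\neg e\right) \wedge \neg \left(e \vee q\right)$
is never true.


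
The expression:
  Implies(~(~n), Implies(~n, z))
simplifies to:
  True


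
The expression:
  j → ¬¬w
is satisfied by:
  {w: True, j: False}
  {j: False, w: False}
  {j: True, w: True}


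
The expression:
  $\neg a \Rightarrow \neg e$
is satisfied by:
  {a: True, e: False}
  {e: False, a: False}
  {e: True, a: True}


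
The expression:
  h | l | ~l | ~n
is always true.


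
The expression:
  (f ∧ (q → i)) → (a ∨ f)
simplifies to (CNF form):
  True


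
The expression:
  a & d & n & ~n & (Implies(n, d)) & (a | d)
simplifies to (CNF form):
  False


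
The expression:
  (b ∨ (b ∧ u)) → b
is always true.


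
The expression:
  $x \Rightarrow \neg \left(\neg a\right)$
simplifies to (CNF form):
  $a \vee \neg x$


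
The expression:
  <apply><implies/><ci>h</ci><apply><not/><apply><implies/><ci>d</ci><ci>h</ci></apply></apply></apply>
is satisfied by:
  {h: False}


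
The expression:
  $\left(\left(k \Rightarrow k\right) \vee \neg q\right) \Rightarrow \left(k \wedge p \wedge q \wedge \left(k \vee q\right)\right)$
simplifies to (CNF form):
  $k \wedge p \wedge q$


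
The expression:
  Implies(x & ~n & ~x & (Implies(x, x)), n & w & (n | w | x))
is always true.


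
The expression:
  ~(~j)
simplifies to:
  j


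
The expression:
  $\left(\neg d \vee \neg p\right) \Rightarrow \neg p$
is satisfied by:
  {d: True, p: False}
  {p: False, d: False}
  {p: True, d: True}


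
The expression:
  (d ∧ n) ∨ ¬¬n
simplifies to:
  n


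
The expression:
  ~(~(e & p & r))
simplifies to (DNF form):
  e & p & r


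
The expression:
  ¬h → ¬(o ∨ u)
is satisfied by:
  {h: True, u: False, o: False}
  {o: True, h: True, u: False}
  {h: True, u: True, o: False}
  {o: True, h: True, u: True}
  {o: False, u: False, h: False}


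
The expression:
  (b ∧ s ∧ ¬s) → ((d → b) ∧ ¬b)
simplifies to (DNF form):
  True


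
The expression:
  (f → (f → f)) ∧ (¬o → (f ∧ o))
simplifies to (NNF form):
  o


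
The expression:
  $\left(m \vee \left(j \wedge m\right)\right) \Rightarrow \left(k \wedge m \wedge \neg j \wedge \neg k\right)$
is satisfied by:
  {m: False}


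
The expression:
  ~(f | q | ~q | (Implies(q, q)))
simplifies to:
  False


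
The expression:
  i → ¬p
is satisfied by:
  {p: False, i: False}
  {i: True, p: False}
  {p: True, i: False}


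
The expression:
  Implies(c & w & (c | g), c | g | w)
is always true.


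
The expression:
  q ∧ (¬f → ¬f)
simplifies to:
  q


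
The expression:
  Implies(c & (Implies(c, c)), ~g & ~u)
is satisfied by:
  {u: False, c: False, g: False}
  {g: True, u: False, c: False}
  {u: True, g: False, c: False}
  {g: True, u: True, c: False}
  {c: True, g: False, u: False}


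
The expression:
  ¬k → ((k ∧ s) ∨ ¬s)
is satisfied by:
  {k: True, s: False}
  {s: False, k: False}
  {s: True, k: True}


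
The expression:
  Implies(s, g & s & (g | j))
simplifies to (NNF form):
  g | ~s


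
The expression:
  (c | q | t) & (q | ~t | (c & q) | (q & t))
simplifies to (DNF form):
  q | (c & ~t)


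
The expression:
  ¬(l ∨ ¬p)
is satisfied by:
  {p: True, l: False}


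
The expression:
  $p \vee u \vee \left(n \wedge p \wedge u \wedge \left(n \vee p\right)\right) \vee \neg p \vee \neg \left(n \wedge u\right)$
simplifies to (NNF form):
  $\text{True}$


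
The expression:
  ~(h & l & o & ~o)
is always true.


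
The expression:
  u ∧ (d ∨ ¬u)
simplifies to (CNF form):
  d ∧ u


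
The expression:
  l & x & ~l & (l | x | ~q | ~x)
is never true.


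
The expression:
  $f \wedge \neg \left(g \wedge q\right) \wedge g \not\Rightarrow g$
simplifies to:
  $\text{False}$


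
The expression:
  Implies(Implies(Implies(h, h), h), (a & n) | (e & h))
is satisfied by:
  {n: True, e: True, a: True, h: False}
  {n: True, e: True, a: False, h: False}
  {e: True, a: True, h: False, n: False}
  {e: True, a: False, h: False, n: False}
  {n: True, a: True, h: False, e: False}
  {n: True, a: False, h: False, e: False}
  {a: True, n: False, h: False, e: False}
  {a: False, n: False, h: False, e: False}
  {n: True, e: True, h: True, a: True}
  {n: True, e: True, h: True, a: False}
  {e: True, h: True, a: True, n: False}
  {e: True, h: True, a: False, n: False}
  {n: True, h: True, a: True, e: False}


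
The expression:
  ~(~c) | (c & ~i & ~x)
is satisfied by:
  {c: True}


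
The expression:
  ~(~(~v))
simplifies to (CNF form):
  ~v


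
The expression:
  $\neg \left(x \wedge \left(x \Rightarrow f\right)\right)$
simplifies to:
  $\neg f \vee \neg x$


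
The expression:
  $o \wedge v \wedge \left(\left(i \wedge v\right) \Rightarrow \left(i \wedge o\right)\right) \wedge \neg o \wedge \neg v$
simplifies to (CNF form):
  $\text{False}$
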